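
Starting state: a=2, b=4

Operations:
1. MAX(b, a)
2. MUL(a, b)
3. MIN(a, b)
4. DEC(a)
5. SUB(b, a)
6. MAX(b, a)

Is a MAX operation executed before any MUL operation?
Yes

First MAX: step 1
First MUL: step 2
Since 1 < 2, MAX comes first.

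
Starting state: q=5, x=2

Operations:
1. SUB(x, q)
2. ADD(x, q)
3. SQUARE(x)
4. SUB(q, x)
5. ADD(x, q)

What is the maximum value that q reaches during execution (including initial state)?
5

Values of q at each step:
Initial: q = 5 ← maximum
After step 1: q = 5
After step 2: q = 5
After step 3: q = 5
After step 4: q = 1
After step 5: q = 1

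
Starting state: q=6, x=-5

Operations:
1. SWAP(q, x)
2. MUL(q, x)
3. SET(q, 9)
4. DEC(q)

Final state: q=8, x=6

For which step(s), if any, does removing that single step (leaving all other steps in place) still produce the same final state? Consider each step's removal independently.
Step(s) 2

Testing removal of each single step:
Without step 1: final = q=8, x=-5 (different)
Without step 2: final = q=8, x=6 (same)
Without step 3: final = q=-31, x=6 (different)
Without step 4: final = q=9, x=6 (different)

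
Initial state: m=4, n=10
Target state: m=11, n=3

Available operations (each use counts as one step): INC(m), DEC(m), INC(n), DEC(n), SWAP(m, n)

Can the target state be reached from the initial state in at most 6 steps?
Yes

Path (3 steps): DEC(m) → INC(n) → SWAP(m, n)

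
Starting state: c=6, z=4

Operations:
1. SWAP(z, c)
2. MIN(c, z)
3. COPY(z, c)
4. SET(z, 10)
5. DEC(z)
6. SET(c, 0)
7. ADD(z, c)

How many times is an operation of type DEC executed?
1

Counting DEC operations:
Step 5: DEC(z) ← DEC
Total: 1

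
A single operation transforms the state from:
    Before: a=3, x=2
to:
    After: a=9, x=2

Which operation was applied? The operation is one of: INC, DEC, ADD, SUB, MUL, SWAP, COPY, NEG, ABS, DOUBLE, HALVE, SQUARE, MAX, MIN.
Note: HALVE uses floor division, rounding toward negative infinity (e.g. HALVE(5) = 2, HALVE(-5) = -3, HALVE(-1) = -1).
SQUARE(a)

Analyzing the change:
Before: a=3, x=2
After: a=9, x=2
Variable a changed from 3 to 9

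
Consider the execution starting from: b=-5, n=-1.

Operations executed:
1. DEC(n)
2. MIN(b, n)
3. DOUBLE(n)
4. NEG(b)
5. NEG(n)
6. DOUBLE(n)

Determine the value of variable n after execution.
n = 8

Tracing execution:
Step 1: DEC(n) → n = -2
Step 2: MIN(b, n) → n = -2
Step 3: DOUBLE(n) → n = -4
Step 4: NEG(b) → n = -4
Step 5: NEG(n) → n = 4
Step 6: DOUBLE(n) → n = 8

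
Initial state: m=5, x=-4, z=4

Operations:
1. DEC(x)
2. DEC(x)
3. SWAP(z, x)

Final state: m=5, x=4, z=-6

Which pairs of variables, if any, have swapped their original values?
None

Comparing initial and final values:
m: 5 → 5
z: 4 → -6
x: -4 → 4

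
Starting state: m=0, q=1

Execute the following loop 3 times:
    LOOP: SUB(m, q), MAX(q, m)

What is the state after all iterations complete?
m=-3, q=1

Iteration trace:
Start: m=0, q=1
After iteration 1: m=-1, q=1
After iteration 2: m=-2, q=1
After iteration 3: m=-3, q=1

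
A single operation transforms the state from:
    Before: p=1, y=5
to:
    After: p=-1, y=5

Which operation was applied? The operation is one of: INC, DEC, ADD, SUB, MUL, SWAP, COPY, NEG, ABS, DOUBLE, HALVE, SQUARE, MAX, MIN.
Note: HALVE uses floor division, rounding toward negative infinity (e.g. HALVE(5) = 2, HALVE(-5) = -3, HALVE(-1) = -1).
NEG(p)

Analyzing the change:
Before: p=1, y=5
After: p=-1, y=5
Variable p changed from 1 to -1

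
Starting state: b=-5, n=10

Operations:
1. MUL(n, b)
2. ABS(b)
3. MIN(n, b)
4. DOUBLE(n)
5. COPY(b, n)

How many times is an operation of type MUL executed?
1

Counting MUL operations:
Step 1: MUL(n, b) ← MUL
Total: 1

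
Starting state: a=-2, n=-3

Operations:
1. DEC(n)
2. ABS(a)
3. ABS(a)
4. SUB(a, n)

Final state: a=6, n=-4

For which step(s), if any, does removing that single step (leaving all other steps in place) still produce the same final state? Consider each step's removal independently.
Step(s) 2, 3

Testing removal of each single step:
Without step 1: final = a=5, n=-3 (different)
Without step 2: final = a=6, n=-4 (same)
Without step 3: final = a=6, n=-4 (same)
Without step 4: final = a=2, n=-4 (different)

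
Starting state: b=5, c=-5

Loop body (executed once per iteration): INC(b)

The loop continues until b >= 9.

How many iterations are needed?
4

Tracing iterations:
Initial: b=5, c=-5
After iteration 1: b=6, c=-5
After iteration 2: b=7, c=-5
After iteration 3: b=8, c=-5
After iteration 4: b=9, c=-5
b >= 9 now holds, so the loop exits after 4 iterations.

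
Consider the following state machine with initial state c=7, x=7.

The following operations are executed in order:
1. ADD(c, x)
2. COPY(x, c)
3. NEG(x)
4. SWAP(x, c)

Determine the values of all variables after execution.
{c: -14, x: 14}

Step-by-step execution:
Initial: c=7, x=7
After step 1 (ADD(c, x)): c=14, x=7
After step 2 (COPY(x, c)): c=14, x=14
After step 3 (NEG(x)): c=14, x=-14
After step 4 (SWAP(x, c)): c=-14, x=14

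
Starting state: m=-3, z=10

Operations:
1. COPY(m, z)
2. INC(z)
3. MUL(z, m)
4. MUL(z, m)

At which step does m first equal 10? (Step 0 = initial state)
Step 1

Tracing m:
Initial: m = -3
After step 1: m = 10 ← first occurrence
After step 2: m = 10
After step 3: m = 10
After step 4: m = 10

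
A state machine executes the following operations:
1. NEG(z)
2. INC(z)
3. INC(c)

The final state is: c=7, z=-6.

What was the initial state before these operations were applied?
c=6, z=7

Working backwards:
Final state: c=7, z=-6
Before step 3 (INC(c)): c=6, z=-6
Before step 2 (INC(z)): c=6, z=-7
Before step 1 (NEG(z)): c=6, z=7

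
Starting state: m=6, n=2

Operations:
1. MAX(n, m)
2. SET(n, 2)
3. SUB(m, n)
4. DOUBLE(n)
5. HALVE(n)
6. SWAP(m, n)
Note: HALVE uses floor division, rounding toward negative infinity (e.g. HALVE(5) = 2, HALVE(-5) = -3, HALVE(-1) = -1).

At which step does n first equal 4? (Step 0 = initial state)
Step 4

Tracing n:
Initial: n = 2
After step 1: n = 6
After step 2: n = 2
After step 3: n = 2
After step 4: n = 4 ← first occurrence
After step 5: n = 2
After step 6: n = 4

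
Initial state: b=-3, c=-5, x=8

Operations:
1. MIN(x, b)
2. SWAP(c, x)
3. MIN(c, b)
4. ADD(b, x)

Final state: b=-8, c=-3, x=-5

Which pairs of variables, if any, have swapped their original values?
None

Comparing initial and final values:
c: -5 → -3
b: -3 → -8
x: 8 → -5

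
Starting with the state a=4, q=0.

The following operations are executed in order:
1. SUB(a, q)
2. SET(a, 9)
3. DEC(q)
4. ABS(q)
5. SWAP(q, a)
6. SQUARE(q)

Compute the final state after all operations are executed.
{a: 1, q: 81}

Step-by-step execution:
Initial: a=4, q=0
After step 1 (SUB(a, q)): a=4, q=0
After step 2 (SET(a, 9)): a=9, q=0
After step 3 (DEC(q)): a=9, q=-1
After step 4 (ABS(q)): a=9, q=1
After step 5 (SWAP(q, a)): a=1, q=9
After step 6 (SQUARE(q)): a=1, q=81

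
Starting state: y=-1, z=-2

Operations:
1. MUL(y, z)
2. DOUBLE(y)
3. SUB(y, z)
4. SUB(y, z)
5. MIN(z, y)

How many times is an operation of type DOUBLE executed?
1

Counting DOUBLE operations:
Step 2: DOUBLE(y) ← DOUBLE
Total: 1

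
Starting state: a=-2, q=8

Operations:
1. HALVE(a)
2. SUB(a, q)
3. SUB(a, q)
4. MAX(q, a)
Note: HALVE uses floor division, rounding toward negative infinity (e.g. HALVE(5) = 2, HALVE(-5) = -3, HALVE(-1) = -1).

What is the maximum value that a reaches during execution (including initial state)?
-1

Values of a at each step:
Initial: a = -2
After step 1: a = -1 ← maximum
After step 2: a = -9
After step 3: a = -17
After step 4: a = -17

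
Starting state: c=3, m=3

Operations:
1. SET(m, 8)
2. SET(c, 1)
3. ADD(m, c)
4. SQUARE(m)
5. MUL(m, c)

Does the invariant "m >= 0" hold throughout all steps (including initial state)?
Yes

The invariant holds at every step.

State at each step:
Initial: c=3, m=3
After step 1: c=3, m=8
After step 2: c=1, m=8
After step 3: c=1, m=9
After step 4: c=1, m=81
After step 5: c=1, m=81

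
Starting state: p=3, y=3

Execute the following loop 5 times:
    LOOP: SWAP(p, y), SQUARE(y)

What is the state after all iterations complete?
p=81, y=6561

Iteration trace:
Start: p=3, y=3
After iteration 1: p=3, y=9
After iteration 2: p=9, y=9
After iteration 3: p=9, y=81
After iteration 4: p=81, y=81
After iteration 5: p=81, y=6561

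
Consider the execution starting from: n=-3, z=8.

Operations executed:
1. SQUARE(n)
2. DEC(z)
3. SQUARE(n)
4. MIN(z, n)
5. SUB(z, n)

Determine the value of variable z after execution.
z = -74

Tracing execution:
Step 1: SQUARE(n) → z = 8
Step 2: DEC(z) → z = 7
Step 3: SQUARE(n) → z = 7
Step 4: MIN(z, n) → z = 7
Step 5: SUB(z, n) → z = -74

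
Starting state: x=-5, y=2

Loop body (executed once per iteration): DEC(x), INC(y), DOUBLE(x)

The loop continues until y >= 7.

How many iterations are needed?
5

Tracing iterations:
Initial: x=-5, y=2
After iteration 1: x=-12, y=3
After iteration 2: x=-26, y=4
After iteration 3: x=-54, y=5
After iteration 4: x=-110, y=6
After iteration 5: x=-222, y=7
y >= 7 now holds, so the loop exits after 5 iterations.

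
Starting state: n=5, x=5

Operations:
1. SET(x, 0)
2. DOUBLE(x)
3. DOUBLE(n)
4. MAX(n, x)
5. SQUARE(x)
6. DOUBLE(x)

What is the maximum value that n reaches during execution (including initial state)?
10

Values of n at each step:
Initial: n = 5
After step 1: n = 5
After step 2: n = 5
After step 3: n = 10 ← maximum
After step 4: n = 10
After step 5: n = 10
After step 6: n = 10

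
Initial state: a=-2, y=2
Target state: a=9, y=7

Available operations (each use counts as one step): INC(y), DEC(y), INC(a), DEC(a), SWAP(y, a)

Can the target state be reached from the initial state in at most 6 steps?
No

The target state cannot be reached within 6 steps.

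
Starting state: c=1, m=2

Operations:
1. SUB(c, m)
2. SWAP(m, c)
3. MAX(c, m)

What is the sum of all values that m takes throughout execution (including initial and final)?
2

Values of m at each step:
Initial: m = 2
After step 1: m = 2
After step 2: m = -1
After step 3: m = -1
Sum = 2 + 2 + -1 + -1 = 2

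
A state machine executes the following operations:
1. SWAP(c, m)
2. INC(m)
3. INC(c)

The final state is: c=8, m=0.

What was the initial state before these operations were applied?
c=-1, m=7

Working backwards:
Final state: c=8, m=0
Before step 3 (INC(c)): c=7, m=0
Before step 2 (INC(m)): c=7, m=-1
Before step 1 (SWAP(c, m)): c=-1, m=7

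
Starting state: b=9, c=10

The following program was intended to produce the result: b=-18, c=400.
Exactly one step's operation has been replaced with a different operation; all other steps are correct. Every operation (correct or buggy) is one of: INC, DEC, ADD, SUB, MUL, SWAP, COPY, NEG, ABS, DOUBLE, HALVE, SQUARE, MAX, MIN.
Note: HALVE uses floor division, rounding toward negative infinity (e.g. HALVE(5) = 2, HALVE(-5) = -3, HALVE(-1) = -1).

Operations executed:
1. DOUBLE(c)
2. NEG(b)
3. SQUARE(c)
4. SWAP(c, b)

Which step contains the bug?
Step 4

Trace with buggy code:
Initial: b=9, c=10
After step 1: b=9, c=20
After step 2: b=-9, c=20
After step 3: b=-9, c=400
After step 4: b=400, c=-9
Actual final b=400, c=-9 ≠ expected b=-18, c=400.
Step 4 is the only position where a single-operation replacement can produce the expected result.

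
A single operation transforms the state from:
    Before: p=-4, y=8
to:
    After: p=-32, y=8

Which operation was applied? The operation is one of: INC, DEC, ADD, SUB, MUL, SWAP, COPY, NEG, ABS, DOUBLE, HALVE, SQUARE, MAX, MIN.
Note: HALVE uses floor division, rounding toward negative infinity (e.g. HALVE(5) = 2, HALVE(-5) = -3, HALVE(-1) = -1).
MUL(p, y)

Analyzing the change:
Before: p=-4, y=8
After: p=-32, y=8
Variable p changed from -4 to -32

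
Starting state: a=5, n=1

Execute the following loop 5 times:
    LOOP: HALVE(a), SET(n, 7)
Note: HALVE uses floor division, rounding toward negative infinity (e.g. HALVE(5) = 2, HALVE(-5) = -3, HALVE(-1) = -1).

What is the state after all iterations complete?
a=0, n=7

Iteration trace:
Start: a=5, n=1
After iteration 1: a=2, n=7
After iteration 2: a=1, n=7
After iteration 3: a=0, n=7
After iteration 4: a=0, n=7
After iteration 5: a=0, n=7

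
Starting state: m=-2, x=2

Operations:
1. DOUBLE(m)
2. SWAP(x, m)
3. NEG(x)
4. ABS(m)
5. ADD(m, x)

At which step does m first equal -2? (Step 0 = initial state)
Step 0

Tracing m:
Initial: m = -2 ← first occurrence
After step 1: m = -4
After step 2: m = 2
After step 3: m = 2
After step 4: m = 2
After step 5: m = 6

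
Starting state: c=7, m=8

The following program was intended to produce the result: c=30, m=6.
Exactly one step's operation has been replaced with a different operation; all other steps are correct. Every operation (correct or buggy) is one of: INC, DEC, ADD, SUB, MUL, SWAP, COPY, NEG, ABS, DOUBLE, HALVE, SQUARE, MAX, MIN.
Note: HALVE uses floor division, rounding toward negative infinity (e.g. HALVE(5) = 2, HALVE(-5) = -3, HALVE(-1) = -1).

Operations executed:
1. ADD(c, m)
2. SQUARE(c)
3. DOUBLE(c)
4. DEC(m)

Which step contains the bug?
Step 2

Trace with buggy code:
Initial: c=7, m=8
After step 1: c=15, m=8
After step 2: c=225, m=8
After step 3: c=450, m=8
After step 4: c=450, m=7
Actual final c=450, m=7 ≠ expected c=30, m=6.
Step 2 is the only position where a single-operation replacement can produce the expected result.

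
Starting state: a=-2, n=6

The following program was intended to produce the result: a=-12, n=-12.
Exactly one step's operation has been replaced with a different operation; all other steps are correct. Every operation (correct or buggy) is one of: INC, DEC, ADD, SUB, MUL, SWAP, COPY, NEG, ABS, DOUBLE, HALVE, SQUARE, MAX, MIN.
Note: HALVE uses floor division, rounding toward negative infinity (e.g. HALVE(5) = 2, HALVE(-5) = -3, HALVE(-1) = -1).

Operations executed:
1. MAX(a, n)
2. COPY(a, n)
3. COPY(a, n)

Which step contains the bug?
Step 1

Trace with buggy code:
Initial: a=-2, n=6
After step 1: a=6, n=6
After step 2: a=6, n=6
After step 3: a=6, n=6
Actual final a=6, n=6 ≠ expected a=-12, n=-12.
Step 1 is the only position where a single-operation replacement can produce the expected result.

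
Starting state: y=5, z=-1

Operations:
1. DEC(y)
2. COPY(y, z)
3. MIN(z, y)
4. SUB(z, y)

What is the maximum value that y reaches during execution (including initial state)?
5

Values of y at each step:
Initial: y = 5 ← maximum
After step 1: y = 4
After step 2: y = -1
After step 3: y = -1
After step 4: y = -1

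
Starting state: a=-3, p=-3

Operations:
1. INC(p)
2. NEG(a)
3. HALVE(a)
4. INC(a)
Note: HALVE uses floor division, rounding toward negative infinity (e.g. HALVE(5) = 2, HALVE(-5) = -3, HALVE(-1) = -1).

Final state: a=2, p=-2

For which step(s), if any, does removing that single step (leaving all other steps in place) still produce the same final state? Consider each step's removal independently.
None - removing any single step changes the final result

Testing removal of each single step:
Without step 1: final = a=2, p=-3 (different)
Without step 2: final = a=-1, p=-2 (different)
Without step 3: final = a=4, p=-2 (different)
Without step 4: final = a=1, p=-2 (different)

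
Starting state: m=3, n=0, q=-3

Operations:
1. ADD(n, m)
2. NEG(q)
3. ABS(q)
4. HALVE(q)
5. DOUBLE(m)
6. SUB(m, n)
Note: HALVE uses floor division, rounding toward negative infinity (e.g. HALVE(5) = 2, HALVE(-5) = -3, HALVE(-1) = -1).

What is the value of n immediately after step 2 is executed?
n = 3

Tracing n through execution:
Initial: n = 0
After step 1 (ADD(n, m)): n = 3
After step 2 (NEG(q)): n = 3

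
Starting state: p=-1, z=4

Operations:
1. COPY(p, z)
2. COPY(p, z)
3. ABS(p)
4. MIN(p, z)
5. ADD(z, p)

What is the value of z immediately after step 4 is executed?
z = 4

Tracing z through execution:
Initial: z = 4
After step 1 (COPY(p, z)): z = 4
After step 2 (COPY(p, z)): z = 4
After step 3 (ABS(p)): z = 4
After step 4 (MIN(p, z)): z = 4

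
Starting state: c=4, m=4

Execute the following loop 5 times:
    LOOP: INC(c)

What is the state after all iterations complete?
c=9, m=4

Iteration trace:
Start: c=4, m=4
After iteration 1: c=5, m=4
After iteration 2: c=6, m=4
After iteration 3: c=7, m=4
After iteration 4: c=8, m=4
After iteration 5: c=9, m=4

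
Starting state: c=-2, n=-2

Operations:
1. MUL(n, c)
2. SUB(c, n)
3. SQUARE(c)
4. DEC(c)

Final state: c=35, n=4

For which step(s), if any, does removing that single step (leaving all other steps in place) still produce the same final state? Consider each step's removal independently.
None - removing any single step changes the final result

Testing removal of each single step:
Without step 1: final = c=-1, n=-2 (different)
Without step 2: final = c=3, n=4 (different)
Without step 3: final = c=-7, n=4 (different)
Without step 4: final = c=36, n=4 (different)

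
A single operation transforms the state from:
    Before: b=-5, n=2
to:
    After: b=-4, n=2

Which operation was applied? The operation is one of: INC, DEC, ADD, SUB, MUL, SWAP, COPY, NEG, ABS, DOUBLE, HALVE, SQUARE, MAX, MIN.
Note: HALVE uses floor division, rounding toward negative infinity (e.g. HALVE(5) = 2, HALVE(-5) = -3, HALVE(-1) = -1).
INC(b)

Analyzing the change:
Before: b=-5, n=2
After: b=-4, n=2
Variable b changed from -5 to -4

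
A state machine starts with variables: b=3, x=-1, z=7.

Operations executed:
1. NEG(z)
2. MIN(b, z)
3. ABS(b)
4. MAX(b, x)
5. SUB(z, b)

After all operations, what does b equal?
b = 7

Tracing execution:
Step 1: NEG(z) → b = 3
Step 2: MIN(b, z) → b = -7
Step 3: ABS(b) → b = 7
Step 4: MAX(b, x) → b = 7
Step 5: SUB(z, b) → b = 7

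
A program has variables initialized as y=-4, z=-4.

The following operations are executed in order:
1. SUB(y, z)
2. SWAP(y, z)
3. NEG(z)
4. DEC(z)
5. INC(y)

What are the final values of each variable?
{y: -3, z: -1}

Step-by-step execution:
Initial: y=-4, z=-4
After step 1 (SUB(y, z)): y=0, z=-4
After step 2 (SWAP(y, z)): y=-4, z=0
After step 3 (NEG(z)): y=-4, z=0
After step 4 (DEC(z)): y=-4, z=-1
After step 5 (INC(y)): y=-3, z=-1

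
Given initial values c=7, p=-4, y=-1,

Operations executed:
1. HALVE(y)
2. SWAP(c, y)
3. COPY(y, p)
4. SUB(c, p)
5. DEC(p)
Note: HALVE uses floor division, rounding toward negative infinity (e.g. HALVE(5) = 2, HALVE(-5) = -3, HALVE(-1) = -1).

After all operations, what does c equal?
c = 3

Tracing execution:
Step 1: HALVE(y) → c = 7
Step 2: SWAP(c, y) → c = -1
Step 3: COPY(y, p) → c = -1
Step 4: SUB(c, p) → c = 3
Step 5: DEC(p) → c = 3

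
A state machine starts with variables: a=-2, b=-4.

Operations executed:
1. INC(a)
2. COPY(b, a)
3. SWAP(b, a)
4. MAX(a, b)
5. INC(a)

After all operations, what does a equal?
a = 0

Tracing execution:
Step 1: INC(a) → a = -1
Step 2: COPY(b, a) → a = -1
Step 3: SWAP(b, a) → a = -1
Step 4: MAX(a, b) → a = -1
Step 5: INC(a) → a = 0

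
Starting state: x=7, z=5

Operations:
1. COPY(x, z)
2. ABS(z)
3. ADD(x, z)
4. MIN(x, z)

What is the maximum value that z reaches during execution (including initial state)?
5

Values of z at each step:
Initial: z = 5 ← maximum
After step 1: z = 5
After step 2: z = 5
After step 3: z = 5
After step 4: z = 5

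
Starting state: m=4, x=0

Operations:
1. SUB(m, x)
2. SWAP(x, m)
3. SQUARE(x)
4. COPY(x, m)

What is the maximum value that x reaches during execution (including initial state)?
16

Values of x at each step:
Initial: x = 0
After step 1: x = 0
After step 2: x = 4
After step 3: x = 16 ← maximum
After step 4: x = 0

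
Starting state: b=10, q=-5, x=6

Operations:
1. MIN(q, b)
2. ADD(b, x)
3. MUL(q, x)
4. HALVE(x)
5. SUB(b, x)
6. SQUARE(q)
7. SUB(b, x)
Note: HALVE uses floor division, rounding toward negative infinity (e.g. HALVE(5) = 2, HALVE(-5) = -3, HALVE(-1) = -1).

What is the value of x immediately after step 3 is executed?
x = 6

Tracing x through execution:
Initial: x = 6
After step 1 (MIN(q, b)): x = 6
After step 2 (ADD(b, x)): x = 6
After step 3 (MUL(q, x)): x = 6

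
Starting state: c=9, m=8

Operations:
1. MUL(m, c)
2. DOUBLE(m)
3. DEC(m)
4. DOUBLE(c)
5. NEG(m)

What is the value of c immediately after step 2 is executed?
c = 9

Tracing c through execution:
Initial: c = 9
After step 1 (MUL(m, c)): c = 9
After step 2 (DOUBLE(m)): c = 9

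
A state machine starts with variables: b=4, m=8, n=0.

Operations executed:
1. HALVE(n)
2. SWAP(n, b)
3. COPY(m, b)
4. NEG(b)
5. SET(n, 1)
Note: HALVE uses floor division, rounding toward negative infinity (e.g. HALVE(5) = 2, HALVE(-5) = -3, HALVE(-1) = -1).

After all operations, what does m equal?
m = 0

Tracing execution:
Step 1: HALVE(n) → m = 8
Step 2: SWAP(n, b) → m = 8
Step 3: COPY(m, b) → m = 0
Step 4: NEG(b) → m = 0
Step 5: SET(n, 1) → m = 0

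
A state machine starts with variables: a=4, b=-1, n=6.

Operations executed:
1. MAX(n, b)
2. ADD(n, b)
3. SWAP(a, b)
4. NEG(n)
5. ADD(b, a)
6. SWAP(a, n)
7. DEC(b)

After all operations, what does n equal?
n = -1

Tracing execution:
Step 1: MAX(n, b) → n = 6
Step 2: ADD(n, b) → n = 5
Step 3: SWAP(a, b) → n = 5
Step 4: NEG(n) → n = -5
Step 5: ADD(b, a) → n = -5
Step 6: SWAP(a, n) → n = -1
Step 7: DEC(b) → n = -1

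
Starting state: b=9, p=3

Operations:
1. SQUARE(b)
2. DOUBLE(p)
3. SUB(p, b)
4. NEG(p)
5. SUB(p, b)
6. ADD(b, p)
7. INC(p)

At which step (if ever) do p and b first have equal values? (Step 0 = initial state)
Never

p and b never become equal during execution.

Comparing values at each step:
Initial: p=3, b=9
After step 1: p=3, b=81
After step 2: p=6, b=81
After step 3: p=-75, b=81
After step 4: p=75, b=81
After step 5: p=-6, b=81
After step 6: p=-6, b=75
After step 7: p=-5, b=75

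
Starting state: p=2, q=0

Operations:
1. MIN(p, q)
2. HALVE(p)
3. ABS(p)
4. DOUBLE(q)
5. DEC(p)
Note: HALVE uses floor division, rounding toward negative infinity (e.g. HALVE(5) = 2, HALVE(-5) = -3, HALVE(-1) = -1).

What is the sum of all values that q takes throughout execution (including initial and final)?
0

Values of q at each step:
Initial: q = 0
After step 1: q = 0
After step 2: q = 0
After step 3: q = 0
After step 4: q = 0
After step 5: q = 0
Sum = 0 + 0 + 0 + 0 + 0 + 0 = 0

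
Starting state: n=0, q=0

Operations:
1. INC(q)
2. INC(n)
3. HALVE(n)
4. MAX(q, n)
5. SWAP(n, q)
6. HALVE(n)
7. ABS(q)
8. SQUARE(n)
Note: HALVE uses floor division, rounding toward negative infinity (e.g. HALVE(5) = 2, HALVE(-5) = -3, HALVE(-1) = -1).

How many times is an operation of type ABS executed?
1

Counting ABS operations:
Step 7: ABS(q) ← ABS
Total: 1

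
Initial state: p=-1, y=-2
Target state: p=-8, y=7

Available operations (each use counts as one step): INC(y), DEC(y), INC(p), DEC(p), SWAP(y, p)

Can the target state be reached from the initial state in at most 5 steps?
No

The target state cannot be reached within 5 steps.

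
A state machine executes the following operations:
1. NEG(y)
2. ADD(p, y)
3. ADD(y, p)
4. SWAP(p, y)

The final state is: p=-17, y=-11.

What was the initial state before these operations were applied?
p=-5, y=6

Working backwards:
Final state: p=-17, y=-11
Before step 4 (SWAP(p, y)): p=-11, y=-17
Before step 3 (ADD(y, p)): p=-11, y=-6
Before step 2 (ADD(p, y)): p=-5, y=-6
Before step 1 (NEG(y)): p=-5, y=6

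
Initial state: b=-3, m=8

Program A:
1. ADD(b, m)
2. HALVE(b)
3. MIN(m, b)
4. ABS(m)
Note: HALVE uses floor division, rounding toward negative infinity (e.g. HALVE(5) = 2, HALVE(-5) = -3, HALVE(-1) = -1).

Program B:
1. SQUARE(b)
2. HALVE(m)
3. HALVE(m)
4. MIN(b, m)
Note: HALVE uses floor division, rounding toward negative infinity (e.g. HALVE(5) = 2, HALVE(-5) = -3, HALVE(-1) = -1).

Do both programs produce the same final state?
Yes

Program A final state: b=2, m=2
Program B final state: b=2, m=2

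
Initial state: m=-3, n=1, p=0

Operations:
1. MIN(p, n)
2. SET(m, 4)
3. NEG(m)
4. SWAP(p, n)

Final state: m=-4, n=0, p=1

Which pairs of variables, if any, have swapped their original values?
(n, p)

Comparing initial and final values:
m: -3 → -4
n: 1 → 0
p: 0 → 1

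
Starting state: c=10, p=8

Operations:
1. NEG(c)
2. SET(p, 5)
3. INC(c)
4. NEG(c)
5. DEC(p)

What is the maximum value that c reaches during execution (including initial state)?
10

Values of c at each step:
Initial: c = 10 ← maximum
After step 1: c = -10
After step 2: c = -10
After step 3: c = -9
After step 4: c = 9
After step 5: c = 9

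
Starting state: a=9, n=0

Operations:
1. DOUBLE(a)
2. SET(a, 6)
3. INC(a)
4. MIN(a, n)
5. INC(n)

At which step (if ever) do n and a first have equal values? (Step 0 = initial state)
Step 4

n and a first become equal after step 4.

Comparing values at each step:
Initial: n=0, a=9
After step 1: n=0, a=18
After step 2: n=0, a=6
After step 3: n=0, a=7
After step 4: n=0, a=0 ← equal!
After step 5: n=1, a=0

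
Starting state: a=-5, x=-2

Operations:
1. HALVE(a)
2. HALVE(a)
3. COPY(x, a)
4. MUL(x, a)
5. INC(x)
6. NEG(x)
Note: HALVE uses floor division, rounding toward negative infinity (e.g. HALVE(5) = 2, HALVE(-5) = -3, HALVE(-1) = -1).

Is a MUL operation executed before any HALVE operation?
No

First MUL: step 4
First HALVE: step 1
Since 4 > 1, HALVE comes first.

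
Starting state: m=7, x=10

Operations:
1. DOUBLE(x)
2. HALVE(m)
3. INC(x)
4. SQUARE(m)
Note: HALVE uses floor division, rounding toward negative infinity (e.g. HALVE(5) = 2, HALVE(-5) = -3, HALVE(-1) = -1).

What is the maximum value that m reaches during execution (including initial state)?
9

Values of m at each step:
Initial: m = 7
After step 1: m = 7
After step 2: m = 3
After step 3: m = 3
After step 4: m = 9 ← maximum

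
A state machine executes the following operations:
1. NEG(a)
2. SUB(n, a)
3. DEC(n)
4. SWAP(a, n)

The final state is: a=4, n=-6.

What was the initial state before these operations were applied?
a=6, n=-1

Working backwards:
Final state: a=4, n=-6
Before step 4 (SWAP(a, n)): a=-6, n=4
Before step 3 (DEC(n)): a=-6, n=5
Before step 2 (SUB(n, a)): a=-6, n=-1
Before step 1 (NEG(a)): a=6, n=-1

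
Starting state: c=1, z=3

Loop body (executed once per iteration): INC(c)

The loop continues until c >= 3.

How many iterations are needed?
2

Tracing iterations:
Initial: c=1, z=3
After iteration 1: c=2, z=3
After iteration 2: c=3, z=3
c >= 3 now holds, so the loop exits after 2 iterations.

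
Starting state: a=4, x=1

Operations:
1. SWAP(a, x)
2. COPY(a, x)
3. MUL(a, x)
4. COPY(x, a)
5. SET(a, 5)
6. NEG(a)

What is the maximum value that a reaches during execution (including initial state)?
16

Values of a at each step:
Initial: a = 4
After step 1: a = 1
After step 2: a = 4
After step 3: a = 16 ← maximum
After step 4: a = 16
After step 5: a = 5
After step 6: a = -5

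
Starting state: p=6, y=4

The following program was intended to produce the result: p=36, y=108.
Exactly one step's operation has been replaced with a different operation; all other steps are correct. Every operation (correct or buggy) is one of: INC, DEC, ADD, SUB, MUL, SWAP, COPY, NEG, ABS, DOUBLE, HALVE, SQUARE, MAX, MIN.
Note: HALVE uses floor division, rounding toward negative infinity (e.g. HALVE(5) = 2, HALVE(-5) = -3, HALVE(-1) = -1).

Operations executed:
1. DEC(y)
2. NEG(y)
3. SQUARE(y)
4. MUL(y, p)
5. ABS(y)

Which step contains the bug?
Step 3

Trace with buggy code:
Initial: p=6, y=4
After step 1: p=6, y=3
After step 2: p=6, y=-3
After step 3: p=6, y=9
After step 4: p=6, y=54
After step 5: p=6, y=54
Actual final p=6, y=54 ≠ expected p=36, y=108.
Step 3 is the only position where a single-operation replacement can produce the expected result.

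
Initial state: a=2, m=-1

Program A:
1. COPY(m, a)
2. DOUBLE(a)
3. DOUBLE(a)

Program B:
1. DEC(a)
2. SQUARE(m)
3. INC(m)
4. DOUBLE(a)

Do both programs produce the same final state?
No

Program A final state: a=8, m=2
Program B final state: a=2, m=2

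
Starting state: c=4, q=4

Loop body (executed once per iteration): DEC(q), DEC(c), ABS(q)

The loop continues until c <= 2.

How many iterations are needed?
2

Tracing iterations:
Initial: c=4, q=4
After iteration 1: c=3, q=3
After iteration 2: c=2, q=2
c <= 2 now holds, so the loop exits after 2 iterations.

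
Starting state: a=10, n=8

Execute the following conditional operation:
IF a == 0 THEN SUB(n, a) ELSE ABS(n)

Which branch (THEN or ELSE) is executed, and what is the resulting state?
Branch: ELSE, Final state: a=10, n=8

Evaluating condition: a == 0
a = 10
Condition is False, so ELSE branch executes
After ABS(n): a=10, n=8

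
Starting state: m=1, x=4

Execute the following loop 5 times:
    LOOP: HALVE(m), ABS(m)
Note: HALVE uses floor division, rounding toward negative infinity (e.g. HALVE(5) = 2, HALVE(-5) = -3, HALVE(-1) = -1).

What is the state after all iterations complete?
m=0, x=4

Iteration trace:
Start: m=1, x=4
After iteration 1: m=0, x=4
After iteration 2: m=0, x=4
After iteration 3: m=0, x=4
After iteration 4: m=0, x=4
After iteration 5: m=0, x=4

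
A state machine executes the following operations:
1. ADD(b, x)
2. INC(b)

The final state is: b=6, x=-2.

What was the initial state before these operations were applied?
b=7, x=-2

Working backwards:
Final state: b=6, x=-2
Before step 2 (INC(b)): b=5, x=-2
Before step 1 (ADD(b, x)): b=7, x=-2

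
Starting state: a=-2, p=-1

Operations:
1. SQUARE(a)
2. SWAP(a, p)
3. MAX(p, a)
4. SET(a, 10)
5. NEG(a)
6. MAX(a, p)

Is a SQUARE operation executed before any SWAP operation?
Yes

First SQUARE: step 1
First SWAP: step 2
Since 1 < 2, SQUARE comes first.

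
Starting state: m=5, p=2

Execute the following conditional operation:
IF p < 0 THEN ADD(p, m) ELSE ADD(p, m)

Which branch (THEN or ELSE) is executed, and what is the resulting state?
Branch: ELSE, Final state: m=5, p=7

Evaluating condition: p < 0
p = 2
Condition is False, so ELSE branch executes
After ADD(p, m): m=5, p=7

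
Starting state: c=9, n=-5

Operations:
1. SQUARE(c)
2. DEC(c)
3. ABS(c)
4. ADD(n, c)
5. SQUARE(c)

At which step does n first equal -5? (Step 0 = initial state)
Step 0

Tracing n:
Initial: n = -5 ← first occurrence
After step 1: n = -5
After step 2: n = -5
After step 3: n = -5
After step 4: n = 75
After step 5: n = 75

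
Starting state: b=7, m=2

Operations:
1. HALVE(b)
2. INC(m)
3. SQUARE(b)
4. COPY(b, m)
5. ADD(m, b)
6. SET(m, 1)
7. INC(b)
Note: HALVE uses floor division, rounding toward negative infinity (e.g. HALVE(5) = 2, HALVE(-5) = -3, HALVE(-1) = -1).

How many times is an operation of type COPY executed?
1

Counting COPY operations:
Step 4: COPY(b, m) ← COPY
Total: 1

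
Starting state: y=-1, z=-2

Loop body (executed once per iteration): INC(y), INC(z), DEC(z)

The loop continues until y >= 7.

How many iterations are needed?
8

Tracing iterations:
Initial: y=-1, z=-2
After iteration 1: y=0, z=-2
After iteration 2: y=1, z=-2
After iteration 3: y=2, z=-2
After iteration 4: y=3, z=-2
After iteration 5: y=4, z=-2
After iteration 6: y=5, z=-2
After iteration 7: y=6, z=-2
After iteration 8: y=7, z=-2
y >= 7 now holds, so the loop exits after 8 iterations.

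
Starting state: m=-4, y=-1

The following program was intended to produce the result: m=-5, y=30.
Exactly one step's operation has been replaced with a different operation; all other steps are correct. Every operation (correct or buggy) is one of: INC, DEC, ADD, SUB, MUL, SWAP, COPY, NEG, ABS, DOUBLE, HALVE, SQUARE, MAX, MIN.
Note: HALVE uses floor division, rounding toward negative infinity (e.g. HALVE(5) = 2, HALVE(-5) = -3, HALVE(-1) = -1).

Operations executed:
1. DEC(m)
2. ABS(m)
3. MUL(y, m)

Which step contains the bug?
Step 2

Trace with buggy code:
Initial: m=-4, y=-1
After step 1: m=-5, y=-1
After step 2: m=5, y=-1
After step 3: m=5, y=-5
Actual final m=5, y=-5 ≠ expected m=-5, y=30.
Step 2 is the only position where a single-operation replacement can produce the expected result.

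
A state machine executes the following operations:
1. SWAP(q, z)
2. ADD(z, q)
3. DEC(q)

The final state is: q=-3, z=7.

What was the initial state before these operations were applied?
q=9, z=-2

Working backwards:
Final state: q=-3, z=7
Before step 3 (DEC(q)): q=-2, z=7
Before step 2 (ADD(z, q)): q=-2, z=9
Before step 1 (SWAP(q, z)): q=9, z=-2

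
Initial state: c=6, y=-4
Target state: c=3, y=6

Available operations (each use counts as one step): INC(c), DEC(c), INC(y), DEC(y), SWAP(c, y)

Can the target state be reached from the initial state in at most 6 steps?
No

The target state cannot be reached within 6 steps.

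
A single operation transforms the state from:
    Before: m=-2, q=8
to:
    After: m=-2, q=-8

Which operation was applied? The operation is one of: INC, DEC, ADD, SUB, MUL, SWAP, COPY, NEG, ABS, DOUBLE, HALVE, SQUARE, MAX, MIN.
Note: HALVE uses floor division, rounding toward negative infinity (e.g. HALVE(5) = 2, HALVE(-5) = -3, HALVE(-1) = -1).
NEG(q)

Analyzing the change:
Before: m=-2, q=8
After: m=-2, q=-8
Variable q changed from 8 to -8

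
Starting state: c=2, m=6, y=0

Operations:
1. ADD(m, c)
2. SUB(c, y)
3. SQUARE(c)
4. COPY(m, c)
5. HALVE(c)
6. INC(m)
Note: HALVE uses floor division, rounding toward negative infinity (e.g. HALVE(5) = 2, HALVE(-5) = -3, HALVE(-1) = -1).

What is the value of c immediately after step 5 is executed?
c = 2

Tracing c through execution:
Initial: c = 2
After step 1 (ADD(m, c)): c = 2
After step 2 (SUB(c, y)): c = 2
After step 3 (SQUARE(c)): c = 4
After step 4 (COPY(m, c)): c = 4
After step 5 (HALVE(c)): c = 2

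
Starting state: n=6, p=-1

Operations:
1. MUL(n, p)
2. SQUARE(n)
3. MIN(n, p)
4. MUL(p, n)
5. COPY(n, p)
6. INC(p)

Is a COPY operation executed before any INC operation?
Yes

First COPY: step 5
First INC: step 6
Since 5 < 6, COPY comes first.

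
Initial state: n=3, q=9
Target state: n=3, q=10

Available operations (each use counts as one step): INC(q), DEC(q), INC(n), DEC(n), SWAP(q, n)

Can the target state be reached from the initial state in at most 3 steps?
Yes

Path (1 step): INC(q)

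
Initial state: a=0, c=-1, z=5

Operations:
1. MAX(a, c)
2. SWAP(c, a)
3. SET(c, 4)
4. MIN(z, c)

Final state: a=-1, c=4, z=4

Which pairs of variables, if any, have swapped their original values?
None

Comparing initial and final values:
c: -1 → 4
a: 0 → -1
z: 5 → 4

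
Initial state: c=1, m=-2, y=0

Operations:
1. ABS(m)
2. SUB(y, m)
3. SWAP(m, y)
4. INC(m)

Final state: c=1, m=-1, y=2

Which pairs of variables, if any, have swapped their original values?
None

Comparing initial and final values:
m: -2 → -1
c: 1 → 1
y: 0 → 2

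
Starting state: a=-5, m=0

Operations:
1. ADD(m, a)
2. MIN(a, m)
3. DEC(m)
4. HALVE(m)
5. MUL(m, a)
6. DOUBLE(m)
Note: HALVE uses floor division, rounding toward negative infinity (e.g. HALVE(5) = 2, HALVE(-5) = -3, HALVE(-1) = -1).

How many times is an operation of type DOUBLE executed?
1

Counting DOUBLE operations:
Step 6: DOUBLE(m) ← DOUBLE
Total: 1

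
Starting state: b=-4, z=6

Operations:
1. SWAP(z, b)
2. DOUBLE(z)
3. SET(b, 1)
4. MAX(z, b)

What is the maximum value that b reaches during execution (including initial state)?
6

Values of b at each step:
Initial: b = -4
After step 1: b = 6 ← maximum
After step 2: b = 6
After step 3: b = 1
After step 4: b = 1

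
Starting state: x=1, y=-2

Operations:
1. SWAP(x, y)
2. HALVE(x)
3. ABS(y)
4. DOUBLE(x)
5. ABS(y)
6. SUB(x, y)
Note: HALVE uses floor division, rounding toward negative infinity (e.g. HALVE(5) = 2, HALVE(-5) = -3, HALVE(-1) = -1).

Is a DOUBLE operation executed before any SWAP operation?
No

First DOUBLE: step 4
First SWAP: step 1
Since 4 > 1, SWAP comes first.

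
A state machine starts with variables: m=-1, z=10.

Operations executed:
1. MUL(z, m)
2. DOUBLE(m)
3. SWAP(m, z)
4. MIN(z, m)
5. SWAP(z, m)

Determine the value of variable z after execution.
z = -10

Tracing execution:
Step 1: MUL(z, m) → z = -10
Step 2: DOUBLE(m) → z = -10
Step 3: SWAP(m, z) → z = -2
Step 4: MIN(z, m) → z = -10
Step 5: SWAP(z, m) → z = -10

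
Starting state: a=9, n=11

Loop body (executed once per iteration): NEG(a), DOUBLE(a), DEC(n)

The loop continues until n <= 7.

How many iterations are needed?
4

Tracing iterations:
Initial: a=9, n=11
After iteration 1: a=-18, n=10
After iteration 2: a=36, n=9
After iteration 3: a=-72, n=8
After iteration 4: a=144, n=7
n <= 7 now holds, so the loop exits after 4 iterations.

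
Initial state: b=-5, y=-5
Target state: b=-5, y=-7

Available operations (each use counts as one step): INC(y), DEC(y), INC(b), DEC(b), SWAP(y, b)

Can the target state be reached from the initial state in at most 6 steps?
Yes

Path (2 steps): DEC(y) → DEC(y)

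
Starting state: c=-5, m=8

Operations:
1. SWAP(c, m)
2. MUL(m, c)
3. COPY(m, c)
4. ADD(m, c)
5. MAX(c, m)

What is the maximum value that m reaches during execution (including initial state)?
16

Values of m at each step:
Initial: m = 8
After step 1: m = -5
After step 2: m = -40
After step 3: m = 8
After step 4: m = 16 ← maximum
After step 5: m = 16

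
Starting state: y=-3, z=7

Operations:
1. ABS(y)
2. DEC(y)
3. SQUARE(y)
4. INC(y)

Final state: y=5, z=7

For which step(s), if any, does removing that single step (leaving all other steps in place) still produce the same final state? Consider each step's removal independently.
None - removing any single step changes the final result

Testing removal of each single step:
Without step 1: final = y=17, z=7 (different)
Without step 2: final = y=10, z=7 (different)
Without step 3: final = y=3, z=7 (different)
Without step 4: final = y=4, z=7 (different)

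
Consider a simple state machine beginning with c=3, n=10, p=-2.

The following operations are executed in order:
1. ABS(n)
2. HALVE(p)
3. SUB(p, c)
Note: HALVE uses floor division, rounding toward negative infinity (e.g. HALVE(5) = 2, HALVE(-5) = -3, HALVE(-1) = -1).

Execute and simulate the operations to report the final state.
{c: 3, n: 10, p: -4}

Step-by-step execution:
Initial: c=3, n=10, p=-2
After step 1 (ABS(n)): c=3, n=10, p=-2
After step 2 (HALVE(p)): c=3, n=10, p=-1
After step 3 (SUB(p, c)): c=3, n=10, p=-4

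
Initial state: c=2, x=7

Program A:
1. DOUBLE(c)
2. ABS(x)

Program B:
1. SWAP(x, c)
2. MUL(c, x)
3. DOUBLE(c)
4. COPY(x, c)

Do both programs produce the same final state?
No

Program A final state: c=4, x=7
Program B final state: c=28, x=28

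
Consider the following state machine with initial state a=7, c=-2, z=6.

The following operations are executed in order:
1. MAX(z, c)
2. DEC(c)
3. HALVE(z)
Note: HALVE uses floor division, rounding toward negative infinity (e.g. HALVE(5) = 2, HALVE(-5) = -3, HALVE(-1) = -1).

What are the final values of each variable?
{a: 7, c: -3, z: 3}

Step-by-step execution:
Initial: a=7, c=-2, z=6
After step 1 (MAX(z, c)): a=7, c=-2, z=6
After step 2 (DEC(c)): a=7, c=-3, z=6
After step 3 (HALVE(z)): a=7, c=-3, z=3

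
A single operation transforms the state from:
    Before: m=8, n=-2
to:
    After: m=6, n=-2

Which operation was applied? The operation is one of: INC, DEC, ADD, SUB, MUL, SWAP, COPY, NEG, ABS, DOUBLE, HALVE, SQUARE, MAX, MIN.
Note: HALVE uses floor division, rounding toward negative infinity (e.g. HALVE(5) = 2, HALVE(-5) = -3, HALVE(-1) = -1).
ADD(m, n)

Analyzing the change:
Before: m=8, n=-2
After: m=6, n=-2
Variable m changed from 8 to 6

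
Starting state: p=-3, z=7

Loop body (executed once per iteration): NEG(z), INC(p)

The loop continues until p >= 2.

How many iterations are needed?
5

Tracing iterations:
Initial: p=-3, z=7
After iteration 1: p=-2, z=-7
After iteration 2: p=-1, z=7
After iteration 3: p=0, z=-7
After iteration 4: p=1, z=7
After iteration 5: p=2, z=-7
p >= 2 now holds, so the loop exits after 5 iterations.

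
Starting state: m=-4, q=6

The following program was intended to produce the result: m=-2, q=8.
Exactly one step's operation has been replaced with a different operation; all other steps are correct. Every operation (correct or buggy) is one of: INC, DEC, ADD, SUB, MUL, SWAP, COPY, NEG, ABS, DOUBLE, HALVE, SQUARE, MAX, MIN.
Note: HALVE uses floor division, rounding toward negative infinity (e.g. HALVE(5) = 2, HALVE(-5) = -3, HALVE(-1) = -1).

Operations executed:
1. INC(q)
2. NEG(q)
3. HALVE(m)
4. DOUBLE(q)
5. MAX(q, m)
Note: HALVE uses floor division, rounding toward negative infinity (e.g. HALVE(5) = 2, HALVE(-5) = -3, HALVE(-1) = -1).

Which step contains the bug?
Step 1

Trace with buggy code:
Initial: m=-4, q=6
After step 1: m=-4, q=7
After step 2: m=-4, q=-7
After step 3: m=-2, q=-7
After step 4: m=-2, q=-14
After step 5: m=-2, q=-2
Actual final m=-2, q=-2 ≠ expected m=-2, q=8.
Step 1 is the only position where a single-operation replacement can produce the expected result.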